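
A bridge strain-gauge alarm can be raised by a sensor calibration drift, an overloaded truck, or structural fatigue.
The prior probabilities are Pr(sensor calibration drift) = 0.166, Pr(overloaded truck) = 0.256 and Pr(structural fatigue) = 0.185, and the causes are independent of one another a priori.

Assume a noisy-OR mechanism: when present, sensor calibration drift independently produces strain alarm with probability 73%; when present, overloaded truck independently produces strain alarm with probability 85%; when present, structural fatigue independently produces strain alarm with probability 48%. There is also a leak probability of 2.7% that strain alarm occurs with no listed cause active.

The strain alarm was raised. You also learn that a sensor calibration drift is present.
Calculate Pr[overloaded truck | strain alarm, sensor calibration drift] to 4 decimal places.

Pr[overloaded truck | strain alarm, sensor calibration drift] ≈ 0.3037

Under noisy-OR, P(strain alarm | causes) = 1 − (1−0.027)·∏(1−qᵢ) over the active causes.
Enumerate the 4 (overloaded truck, structural fatigue) configurations and weight by the priors:
  P(strain alarm | sensor calibration drift) = 0.73729·0.744·0.815 + 0.863391·0.744·0.185 + 0.960593·0.256·0.815 + 0.979509·0.256·0.185
        = 0.447063 + 0.118837 + 0.200418 + 0.046390 = 0.812708
The terms with overloaded truck present sum to 0.246808, so
  P(overloaded truck | strain alarm, sensor calibration drift) = 0.246808 / 0.812708 ≈ 0.3037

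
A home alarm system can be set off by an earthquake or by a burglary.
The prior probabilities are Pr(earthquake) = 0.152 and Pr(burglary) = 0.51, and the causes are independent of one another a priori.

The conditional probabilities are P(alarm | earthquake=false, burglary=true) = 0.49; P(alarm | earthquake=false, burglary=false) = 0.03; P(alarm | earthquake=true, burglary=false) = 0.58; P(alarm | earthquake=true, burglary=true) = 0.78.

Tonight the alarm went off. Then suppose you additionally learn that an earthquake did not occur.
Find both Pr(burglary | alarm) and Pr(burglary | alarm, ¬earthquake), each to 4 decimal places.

By total probability over the 4 (earthquake, burglary) configurations:
  P(alarm) = 0.03×0.848×0.49 + 0.49×0.848×0.51 + 0.58×0.152×0.49 + 0.78×0.152×0.51
        = 0.012466 + 0.211915 + 0.043198 + 0.060466 = 0.328045
Keeping only the burglary-present terms gives 0.272381, so
  P(burglary | alarm) = 0.272381 / 0.328045 ≈ 0.8303

With the extra evidence:
By total probability over both values of burglary:
  P(alarm | ¬earthquake) = 0.03*0.49 + 0.49*0.51
        = 0.014700 + 0.249900 = 0.264600
The terms with burglary present sum to 0.249900, so
  P(burglary | alarm, ¬earthquake) = 0.249900 / 0.264600 ≈ 0.9444
Ruling out earthquake raises the posterior on burglary — the flip side of explaining away.

Pr(burglary | alarm) ≈ 0.8303; Pr(burglary | alarm, ¬earthquake) ≈ 0.9444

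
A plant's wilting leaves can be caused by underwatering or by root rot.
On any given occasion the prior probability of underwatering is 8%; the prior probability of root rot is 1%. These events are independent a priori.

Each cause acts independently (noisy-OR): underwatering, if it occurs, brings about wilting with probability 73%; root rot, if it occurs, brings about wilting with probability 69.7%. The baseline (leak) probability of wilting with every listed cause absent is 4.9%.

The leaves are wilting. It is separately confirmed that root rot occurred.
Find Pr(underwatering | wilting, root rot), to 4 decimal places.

Under noisy-OR, P(wilting | causes) = 1 − (1−0.049)·∏(1−qᵢ) over the active causes.
P(wilting | root rot) = 0.711847×0.92 + 0.922199×0.08 = 0.654899 + 0.073776 = 0.728675
The underwatering-present share is 0.922199×0.08 = 0.073776.
So P(underwatering | wilting, root rot) = 0.073776/0.728675 ≈ 0.1012.

Pr(underwatering | wilting, root rot) ≈ 0.1012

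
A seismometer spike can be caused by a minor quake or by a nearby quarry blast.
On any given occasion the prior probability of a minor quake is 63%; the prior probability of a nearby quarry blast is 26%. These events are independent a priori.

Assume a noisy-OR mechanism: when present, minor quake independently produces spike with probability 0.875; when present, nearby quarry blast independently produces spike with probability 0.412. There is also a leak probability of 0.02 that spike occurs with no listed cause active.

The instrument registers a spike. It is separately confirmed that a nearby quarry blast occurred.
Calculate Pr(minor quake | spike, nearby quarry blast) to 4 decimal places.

Under noisy-OR, P(spike | causes) = 1 − (1−0.02)·∏(1−qᵢ) over the active causes.
Weight on minor quake=true, given the evidence: 0.92797×0.63 = 0.584621
The normalizing constant is 0.42376×0.37 + 0.92797×0.63 = 0.741412
Posterior = 0.584621 / 0.741412 ≈ 0.7885

Pr(minor quake | spike, nearby quarry blast) ≈ 0.7885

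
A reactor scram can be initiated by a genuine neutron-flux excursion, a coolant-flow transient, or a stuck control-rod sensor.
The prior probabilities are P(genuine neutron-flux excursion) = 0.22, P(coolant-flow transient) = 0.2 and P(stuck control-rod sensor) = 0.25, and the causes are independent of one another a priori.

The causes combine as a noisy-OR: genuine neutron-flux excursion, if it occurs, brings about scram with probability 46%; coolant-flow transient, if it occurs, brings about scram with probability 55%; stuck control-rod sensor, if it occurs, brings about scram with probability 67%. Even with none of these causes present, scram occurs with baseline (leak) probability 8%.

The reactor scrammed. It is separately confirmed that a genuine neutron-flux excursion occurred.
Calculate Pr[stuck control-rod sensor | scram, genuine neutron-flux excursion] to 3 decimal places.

Pr[stuck control-rod sensor | scram, genuine neutron-flux excursion] ≈ 0.338

Under noisy-OR, P(scram | causes) = 1 − (1−0.08)·∏(1−qᵢ) over the active causes.
P(scram | genuine neutron-flux excursion) = 0.5032·0.8·0.75 + 0.836056·0.8·0.25 + 0.77644·0.2·0.75 + 0.926225·0.2·0.25 = 0.301920 + 0.167211 + 0.116466 + 0.046311 = 0.631908
Restricting to configurations with stuck control-rod sensor present: 0.167211 + 0.046311 = 0.213522.
So P(stuck control-rod sensor | scram, genuine neutron-flux excursion) = 0.213522/0.631908 ≈ 0.338.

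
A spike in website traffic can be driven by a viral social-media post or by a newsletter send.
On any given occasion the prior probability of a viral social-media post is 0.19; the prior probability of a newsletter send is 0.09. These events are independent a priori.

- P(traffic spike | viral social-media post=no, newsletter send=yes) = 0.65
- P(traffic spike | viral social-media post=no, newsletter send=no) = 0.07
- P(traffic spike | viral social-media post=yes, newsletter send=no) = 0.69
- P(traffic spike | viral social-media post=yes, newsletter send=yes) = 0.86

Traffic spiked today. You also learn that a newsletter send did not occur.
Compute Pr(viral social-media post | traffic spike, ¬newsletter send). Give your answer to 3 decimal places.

Pr(viral social-media post | traffic spike, ¬newsletter send) ≈ 0.698

Sum P(traffic spike|·) weighted by the priors over both values of viral social-media post:
  P(traffic spike | ¬newsletter send) = 0.07*0.81 + 0.69*0.19
        = 0.056700 + 0.131100 = 0.187800
The terms with viral social-media post present sum to 0.131100, so
  P(viral social-media post | traffic spike, ¬newsletter send) = 0.131100 / 0.187800 ≈ 0.698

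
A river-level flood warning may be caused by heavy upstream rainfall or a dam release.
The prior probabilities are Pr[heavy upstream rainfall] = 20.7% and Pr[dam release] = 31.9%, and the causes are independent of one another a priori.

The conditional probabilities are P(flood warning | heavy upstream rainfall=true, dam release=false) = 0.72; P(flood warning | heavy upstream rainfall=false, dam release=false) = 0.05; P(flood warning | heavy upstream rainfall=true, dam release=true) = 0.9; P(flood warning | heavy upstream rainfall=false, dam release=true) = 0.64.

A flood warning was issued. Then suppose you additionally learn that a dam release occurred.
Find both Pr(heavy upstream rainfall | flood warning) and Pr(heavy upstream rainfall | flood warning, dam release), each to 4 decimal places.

Pr(heavy upstream rainfall | flood warning) ≈ 0.4600; Pr(heavy upstream rainfall | flood warning, dam release) ≈ 0.2685

Enumerate the 4 (heavy upstream rainfall, dam release) configurations and weight by the priors:
  P(flood warning) = 0.05*0.793*0.681 + 0.64*0.793*0.319 + 0.72*0.207*0.681 + 0.9*0.207*0.319
        = 0.027002 + 0.161899 + 0.101496 + 0.059430 = 0.349827
Keeping only the heavy upstream rainfall-present terms gives 0.160926, so
  P(heavy upstream rainfall | flood warning) = 0.160926 / 0.349827 ≈ 0.4600

With the extra evidence:
Numerator (weight on configurations with heavy upstream rainfall): 0.9×0.207 = 0.186300
Normalizer over all consistent configurations: 0.64×0.793 + 0.9×0.207 = 0.693820
Posterior = 0.186300 / 0.693820 ≈ 0.2685
This is intercausal reasoning (explaining away): once dam release accounts for the flood warning, heavy upstream rainfall becomes less likely.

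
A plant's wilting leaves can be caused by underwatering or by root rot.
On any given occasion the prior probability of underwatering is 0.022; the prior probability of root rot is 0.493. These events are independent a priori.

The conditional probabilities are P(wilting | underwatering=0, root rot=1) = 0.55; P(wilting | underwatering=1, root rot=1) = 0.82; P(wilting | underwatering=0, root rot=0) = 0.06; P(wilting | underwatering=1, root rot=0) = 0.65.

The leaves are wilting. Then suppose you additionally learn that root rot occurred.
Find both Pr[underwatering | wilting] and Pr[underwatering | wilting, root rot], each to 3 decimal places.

By total probability over the 4 (underwatering, root rot) configurations:
  P(wilting) = 0.06·0.978·0.507 + 0.55·0.978·0.493 + 0.65·0.022·0.507 + 0.82·0.022·0.493
        = 0.029751 + 0.265185 + 0.007250 + 0.008894 = 0.311080
Configurations with underwatering contribute 0.016144, so
  P(underwatering | wilting) = 0.016144 / 0.311080 ≈ 0.052

With the extra evidence:
For the numerator, keep only underwatering=true terms: 0.82×0.022 = 0.018040
Normalizer over all consistent configurations: 0.55×0.978 + 0.82×0.022 = 0.555940
Posterior = 0.018040 / 0.555940 ≈ 0.032
Conditioning on root rot lowers the posterior on underwatering: the classic explaining-away effect in a common-effect structure.

Pr[underwatering | wilting] ≈ 0.052; Pr[underwatering | wilting, root rot] ≈ 0.032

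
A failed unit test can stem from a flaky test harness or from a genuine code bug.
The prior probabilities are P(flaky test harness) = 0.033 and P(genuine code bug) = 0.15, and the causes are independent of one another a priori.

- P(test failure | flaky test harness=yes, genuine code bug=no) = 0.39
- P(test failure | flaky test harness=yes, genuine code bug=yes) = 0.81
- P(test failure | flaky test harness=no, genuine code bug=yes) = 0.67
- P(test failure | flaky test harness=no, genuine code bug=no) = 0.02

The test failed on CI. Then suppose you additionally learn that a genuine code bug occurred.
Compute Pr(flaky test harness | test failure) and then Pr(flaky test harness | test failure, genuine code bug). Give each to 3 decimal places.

Pr(flaky test harness | test failure) ≈ 0.116; Pr(flaky test harness | test failure, genuine code bug) ≈ 0.040

P(test failure) = 0.02*0.967*0.85 + 0.67*0.967*0.15 + 0.39*0.033*0.85 + 0.81*0.033*0.15 = 0.016439 + 0.097183 + 0.010940 + 0.004010 = 0.128572
The flaky test harness-present share is 0.010940 + 0.004010 = 0.014950.
P(flaky test harness | test failure) = 0.014950 / 0.128572 ≈ 0.116

Now condition on the additional information:
P(test failure | genuine code bug) = 0.67×0.967 + 0.81×0.033 = 0.647890 + 0.026730 = 0.674620
Restricting to configurations with flaky test harness present: 0.81×0.033 = 0.026730.
Hence the posterior is 0.026730/0.674620 ≈ 0.040.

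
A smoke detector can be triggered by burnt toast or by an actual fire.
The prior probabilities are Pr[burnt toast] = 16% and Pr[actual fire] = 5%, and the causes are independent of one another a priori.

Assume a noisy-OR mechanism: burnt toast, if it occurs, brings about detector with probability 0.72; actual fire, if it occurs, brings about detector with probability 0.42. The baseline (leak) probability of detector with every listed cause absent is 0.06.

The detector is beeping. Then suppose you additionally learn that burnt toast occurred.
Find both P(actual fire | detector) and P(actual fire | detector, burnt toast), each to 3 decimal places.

P(actual fire | detector) ≈ 0.139; P(actual fire | detector, burnt toast) ≈ 0.057

Under noisy-OR, P(detector | causes) = 1 − (1−0.06)·∏(1−qᵢ) over the active causes.
P(detector) = 0.06·0.84·0.95 + 0.4548·0.84·0.05 + 0.7368·0.16·0.95 + 0.847344·0.16·0.05 = 0.047880 + 0.019102 + 0.111994 + 0.006779 = 0.185755
Of this, 0.025881 comes from 0.019102 + 0.006779 (the actual fire=true cases).
Hence the posterior is 0.025881/0.185755 ≈ 0.139.

Now condition on the additional information:
P(detector | burnt toast) = 0.7368·0.95 + 0.847344·0.05 = 0.699960 + 0.042367 = 0.742327
The actual fire-present share is 0.847344·0.05 = 0.042367.
P(actual fire | detector, burnt toast) = 0.042367 / 0.742327 ≈ 0.057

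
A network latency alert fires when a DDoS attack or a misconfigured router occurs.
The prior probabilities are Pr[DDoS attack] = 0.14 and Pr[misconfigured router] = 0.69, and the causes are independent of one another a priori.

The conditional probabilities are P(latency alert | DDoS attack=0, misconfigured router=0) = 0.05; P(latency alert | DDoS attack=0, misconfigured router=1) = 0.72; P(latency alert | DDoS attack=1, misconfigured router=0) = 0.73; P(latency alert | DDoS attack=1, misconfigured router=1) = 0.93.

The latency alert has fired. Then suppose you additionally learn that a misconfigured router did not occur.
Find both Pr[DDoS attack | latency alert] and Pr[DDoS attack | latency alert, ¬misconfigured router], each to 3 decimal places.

Pr[DDoS attack | latency alert] ≈ 0.216; Pr[DDoS attack | latency alert, ¬misconfigured router] ≈ 0.704

Numerator (weight on configurations with DDoS attack): 0.031682 + 0.089838 = 0.121520
Normalizer over all consistent configurations: 0.05×0.86×0.31 + 0.72×0.86×0.69 + 0.73×0.14×0.31 + 0.93×0.14×0.69 = 0.562098
P(DDoS attack | latency alert) = 0.121520/0.562098 ≈ 0.216

With the extra evidence:
Weight on DDoS attack=true, given the evidence: 0.73*0.14 = 0.102200
Denominator P(latency alert | ¬misconfigured router): 0.05*0.86 + 0.73*0.14 = 0.145200
P(DDoS attack | latency alert, ¬misconfigured router) = 0.102200/0.145200 ≈ 0.704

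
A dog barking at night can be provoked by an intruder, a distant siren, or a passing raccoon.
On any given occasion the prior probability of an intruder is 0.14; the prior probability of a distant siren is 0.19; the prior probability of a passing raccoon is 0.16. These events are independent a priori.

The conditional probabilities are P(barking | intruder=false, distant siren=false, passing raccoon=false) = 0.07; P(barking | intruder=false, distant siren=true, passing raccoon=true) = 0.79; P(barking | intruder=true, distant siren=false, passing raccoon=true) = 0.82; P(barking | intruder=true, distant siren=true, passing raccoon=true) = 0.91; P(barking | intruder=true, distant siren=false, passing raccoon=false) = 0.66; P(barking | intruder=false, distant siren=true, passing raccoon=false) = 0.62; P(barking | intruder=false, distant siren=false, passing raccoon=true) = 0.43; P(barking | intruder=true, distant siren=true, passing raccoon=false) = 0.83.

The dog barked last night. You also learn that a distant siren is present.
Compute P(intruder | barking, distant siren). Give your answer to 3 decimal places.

Numerator (weight on configurations with intruder): 0.097608 + 0.020384 = 0.117992
The normalizing constant is 0.62*0.86*0.84 + 0.79*0.86*0.16 + 0.83*0.14*0.84 + 0.91*0.14*0.16 = 0.674584
Posterior = 0.117992 / 0.674584 ≈ 0.175

P(intruder | barking, distant siren) ≈ 0.175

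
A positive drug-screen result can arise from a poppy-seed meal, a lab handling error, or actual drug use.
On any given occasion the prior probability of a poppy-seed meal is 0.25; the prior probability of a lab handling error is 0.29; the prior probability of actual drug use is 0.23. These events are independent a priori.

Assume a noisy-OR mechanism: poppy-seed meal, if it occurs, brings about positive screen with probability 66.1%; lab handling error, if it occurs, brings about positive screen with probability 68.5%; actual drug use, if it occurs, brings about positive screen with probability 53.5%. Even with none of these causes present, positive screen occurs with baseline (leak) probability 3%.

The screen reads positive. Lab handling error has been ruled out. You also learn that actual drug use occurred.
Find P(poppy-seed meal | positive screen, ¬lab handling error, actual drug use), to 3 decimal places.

P(poppy-seed meal | positive screen, ¬lab handling error, actual drug use) ≈ 0.340

Under noisy-OR, P(positive screen | causes) = 1 − (1−0.03)·∏(1−qᵢ) over the active causes.
P(positive screen | ¬lab handling error, actual drug use) = 0.54895·0.75 + 0.847094·0.25 = 0.411713 + 0.211774 = 0.623487
Restricting to configurations with poppy-seed meal present: 0.847094·0.25 = 0.211774.
So P(poppy-seed meal | positive screen, ¬lab handling error, actual drug use) = 0.211774/0.623487 ≈ 0.340.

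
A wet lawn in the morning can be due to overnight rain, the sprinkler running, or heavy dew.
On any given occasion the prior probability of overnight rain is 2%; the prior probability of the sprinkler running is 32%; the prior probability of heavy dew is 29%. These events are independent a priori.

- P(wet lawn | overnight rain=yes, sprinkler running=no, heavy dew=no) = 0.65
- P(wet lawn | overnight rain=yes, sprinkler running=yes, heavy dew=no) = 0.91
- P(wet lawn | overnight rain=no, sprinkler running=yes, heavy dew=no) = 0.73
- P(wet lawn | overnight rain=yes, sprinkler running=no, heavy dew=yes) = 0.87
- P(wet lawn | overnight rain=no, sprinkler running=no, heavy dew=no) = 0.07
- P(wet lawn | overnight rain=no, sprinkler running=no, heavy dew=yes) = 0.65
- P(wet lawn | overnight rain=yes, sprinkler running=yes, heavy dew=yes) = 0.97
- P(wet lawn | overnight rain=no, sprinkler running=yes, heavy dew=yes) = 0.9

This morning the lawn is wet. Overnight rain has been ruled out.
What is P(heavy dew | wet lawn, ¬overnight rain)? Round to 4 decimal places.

P(heavy dew | wet lawn, ¬overnight rain) ≈ 0.5146

Numerator (weight on configurations with heavy dew): 0.128180 + 0.083520 = 0.211700
Normalizer over all consistent configurations: 0.07×0.68×0.71 + 0.65×0.68×0.29 + 0.73×0.32×0.71 + 0.9×0.32×0.29 = 0.411352
Posterior = 0.211700 / 0.411352 ≈ 0.5146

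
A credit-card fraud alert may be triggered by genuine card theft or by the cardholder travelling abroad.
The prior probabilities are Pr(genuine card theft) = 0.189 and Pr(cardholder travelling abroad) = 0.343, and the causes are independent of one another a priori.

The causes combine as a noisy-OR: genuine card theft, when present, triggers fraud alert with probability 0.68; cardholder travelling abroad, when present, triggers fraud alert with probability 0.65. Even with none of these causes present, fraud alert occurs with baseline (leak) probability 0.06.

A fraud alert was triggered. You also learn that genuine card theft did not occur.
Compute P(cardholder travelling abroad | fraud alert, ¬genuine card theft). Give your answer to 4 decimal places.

P(cardholder travelling abroad | fraud alert, ¬genuine card theft) ≈ 0.8538

Under noisy-OR, P(fraud alert | causes) = 1 − (1−0.06)·∏(1−qᵢ) over the active causes.
Weight on cardholder travelling abroad=true, given the evidence: 0.671×0.343 = 0.230153
The normalizing constant is 0.06×0.657 + 0.671×0.343 = 0.269573
Posterior = 0.230153 / 0.269573 ≈ 0.8538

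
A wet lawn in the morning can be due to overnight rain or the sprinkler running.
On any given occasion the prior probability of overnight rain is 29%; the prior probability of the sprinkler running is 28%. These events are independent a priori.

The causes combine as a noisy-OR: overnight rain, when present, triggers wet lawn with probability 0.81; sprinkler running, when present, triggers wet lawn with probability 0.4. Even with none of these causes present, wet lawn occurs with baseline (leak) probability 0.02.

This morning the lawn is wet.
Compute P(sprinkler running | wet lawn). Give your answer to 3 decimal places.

P(sprinkler running | wet lawn) ≈ 0.461

Under noisy-OR, P(wet lawn | causes) = 1 − (1−0.02)·∏(1−qᵢ) over the active causes.
P(wet lawn) = 0.02·0.71·0.72 + 0.412·0.71·0.28 + 0.8138·0.29·0.72 + 0.88828·0.29·0.28 = 0.010224 + 0.081906 + 0.169921 + 0.072128 = 0.334179
The sprinkler running-present share is 0.081906 + 0.072128 = 0.154034.
So P(sprinkler running | wet lawn) = 0.154034/0.334179 ≈ 0.461.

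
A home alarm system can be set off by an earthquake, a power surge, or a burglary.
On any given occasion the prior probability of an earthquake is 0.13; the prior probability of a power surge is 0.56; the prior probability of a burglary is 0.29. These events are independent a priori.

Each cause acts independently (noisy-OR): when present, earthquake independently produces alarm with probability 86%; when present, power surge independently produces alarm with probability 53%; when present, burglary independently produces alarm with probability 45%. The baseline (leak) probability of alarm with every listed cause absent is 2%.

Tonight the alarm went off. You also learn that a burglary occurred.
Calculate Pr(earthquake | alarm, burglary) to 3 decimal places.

Pr(earthquake | alarm, burglary) ≈ 0.186

Under noisy-OR, P(alarm | causes) = 1 − (1−0.02)·∏(1−qᵢ) over the active causes.
P(alarm | burglary) = 0.461*0.87*0.44 + 0.74667*0.87*0.56 + 0.92454*0.13*0.44 + 0.964534*0.13*0.56 = 0.176471 + 0.363778 + 0.052884 + 0.070218 = 0.663351
The earthquake-present share is 0.052884 + 0.070218 = 0.123102.
So P(earthquake | alarm, burglary) = 0.123102/0.663351 ≈ 0.186.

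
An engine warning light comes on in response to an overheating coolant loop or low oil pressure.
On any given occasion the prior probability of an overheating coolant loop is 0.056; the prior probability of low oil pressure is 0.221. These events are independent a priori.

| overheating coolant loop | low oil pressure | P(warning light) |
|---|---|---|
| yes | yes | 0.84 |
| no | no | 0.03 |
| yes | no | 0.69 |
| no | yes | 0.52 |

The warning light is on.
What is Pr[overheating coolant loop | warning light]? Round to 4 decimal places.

Pr[overheating coolant loop | warning light] ≈ 0.2368

For the numerator, keep only overheating coolant loop=true terms: 0.030101 + 0.010396 = 0.040497
The normalizing constant is 0.03·0.944·0.779 + 0.52·0.944·0.221 + 0.69·0.056·0.779 + 0.84·0.056·0.221 = 0.171042
Posterior = 0.040497 / 0.171042 ≈ 0.2368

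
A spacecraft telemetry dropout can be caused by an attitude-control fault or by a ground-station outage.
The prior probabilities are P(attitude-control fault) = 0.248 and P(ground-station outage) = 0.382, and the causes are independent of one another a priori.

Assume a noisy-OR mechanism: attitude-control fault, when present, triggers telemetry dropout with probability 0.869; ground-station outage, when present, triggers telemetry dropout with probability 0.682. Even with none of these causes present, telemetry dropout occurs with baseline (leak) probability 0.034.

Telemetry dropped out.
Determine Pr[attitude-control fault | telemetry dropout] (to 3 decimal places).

Under noisy-OR, P(telemetry dropout | causes) = 1 − (1−0.034)·∏(1−qᵢ) over the active causes.
Enumerate the 4 (attitude-control fault, ground-station outage) configurations and weight by the priors:
  P(telemetry dropout) = 0.034·0.752·0.618 + 0.692812·0.752·0.382 + 0.873454·0.248·0.618 + 0.959758·0.248·0.382
        = 0.015801 + 0.199020 + 0.133869 + 0.090924 = 0.439614
Keeping only the attitude-control fault-present terms gives 0.224793, so
  P(attitude-control fault | telemetry dropout) = 0.224793 / 0.439614 ≈ 0.511

Pr[attitude-control fault | telemetry dropout] ≈ 0.511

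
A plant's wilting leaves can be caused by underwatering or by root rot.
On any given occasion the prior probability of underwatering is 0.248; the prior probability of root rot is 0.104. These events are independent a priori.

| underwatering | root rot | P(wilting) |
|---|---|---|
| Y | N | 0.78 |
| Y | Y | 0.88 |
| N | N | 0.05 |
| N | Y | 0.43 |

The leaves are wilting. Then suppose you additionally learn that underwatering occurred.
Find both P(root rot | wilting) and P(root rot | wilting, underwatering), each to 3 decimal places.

Enumerate the 4 (underwatering, root rot) configurations and weight by the priors:
  P(wilting) = 0.05*0.752*0.896 + 0.43*0.752*0.104 + 0.78*0.248*0.896 + 0.88*0.248*0.104
        = 0.033690 + 0.033629 + 0.173322 + 0.022697 = 0.263338
Keeping only the root rot-present terms gives 0.056326, so
  P(root rot | wilting) = 0.056326 / 0.263338 ≈ 0.214

Now condition on the additional information:
For the numerator, keep only root rot=true terms: 0.88*0.104 = 0.091520
The normalizing constant is 0.78*0.896 + 0.88*0.104 = 0.790400
Posterior = 0.091520 / 0.790400 ≈ 0.116
The drop from 0.214 to 0.116 is the explaining-away (discounting) effect.

P(root rot | wilting) ≈ 0.214; P(root rot | wilting, underwatering) ≈ 0.116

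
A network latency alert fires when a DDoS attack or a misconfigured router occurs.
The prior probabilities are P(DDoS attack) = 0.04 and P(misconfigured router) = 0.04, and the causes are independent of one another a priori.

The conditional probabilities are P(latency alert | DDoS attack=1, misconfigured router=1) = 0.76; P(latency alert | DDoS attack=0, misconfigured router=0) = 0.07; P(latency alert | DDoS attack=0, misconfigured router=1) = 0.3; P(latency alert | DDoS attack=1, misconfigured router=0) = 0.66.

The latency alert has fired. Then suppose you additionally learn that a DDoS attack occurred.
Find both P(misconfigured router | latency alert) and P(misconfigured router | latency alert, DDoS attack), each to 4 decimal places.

P(misconfigured router | latency alert) ≈ 0.1241; P(misconfigured router | latency alert, DDoS attack) ≈ 0.0458

Sum P(latency alert|·) weighted by the priors over the 4 (DDoS attack, misconfigured router) configurations:
  P(latency alert) = 0.07*0.96*0.96 + 0.3*0.96*0.04 + 0.66*0.04*0.96 + 0.76*0.04*0.04
        = 0.064512 + 0.011520 + 0.025344 + 0.001216 = 0.102592
Configurations with misconfigured router contribute 0.012736, so
  P(misconfigured router | latency alert) = 0.012736 / 0.102592 ≈ 0.1241

Now also conditioning on DDoS attack=true:
By total probability over both values of misconfigured router:
  P(latency alert | DDoS attack) = 0.66·0.96 + 0.76·0.04
        = 0.633600 + 0.030400 = 0.664000
Configurations with misconfigured router contribute 0.030400, so
  P(misconfigured router | latency alert, DDoS attack) = 0.030400 / 0.664000 ≈ 0.0458
This is intercausal reasoning (explaining away): once DDoS attack accounts for the latency alert, misconfigured router becomes less likely.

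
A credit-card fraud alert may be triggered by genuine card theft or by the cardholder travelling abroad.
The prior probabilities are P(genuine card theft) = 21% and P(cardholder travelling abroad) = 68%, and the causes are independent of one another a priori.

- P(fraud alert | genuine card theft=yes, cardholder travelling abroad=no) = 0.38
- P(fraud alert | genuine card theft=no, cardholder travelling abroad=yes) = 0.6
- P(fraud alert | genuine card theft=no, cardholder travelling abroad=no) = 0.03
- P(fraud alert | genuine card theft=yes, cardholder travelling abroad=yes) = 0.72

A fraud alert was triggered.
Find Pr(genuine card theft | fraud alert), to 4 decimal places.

Pr(genuine card theft | fraud alert) ≈ 0.2801

For the numerator, keep only genuine card theft=true terms: 0.025536 + 0.102816 = 0.128352
Denominator P(fraud alert): 0.03×0.79×0.32 + 0.6×0.79×0.68 + 0.38×0.21×0.32 + 0.72×0.21×0.68 = 0.458256
Posterior = 0.128352 / 0.458256 ≈ 0.2801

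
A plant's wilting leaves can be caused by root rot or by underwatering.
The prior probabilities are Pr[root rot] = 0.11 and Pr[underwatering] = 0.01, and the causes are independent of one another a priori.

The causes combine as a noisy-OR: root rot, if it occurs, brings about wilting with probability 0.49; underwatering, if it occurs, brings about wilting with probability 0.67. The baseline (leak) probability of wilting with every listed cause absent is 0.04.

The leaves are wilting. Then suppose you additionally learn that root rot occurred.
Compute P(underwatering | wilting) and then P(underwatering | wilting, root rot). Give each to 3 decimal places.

Under noisy-OR, P(wilting | causes) = 1 − (1−0.04)·∏(1−qᵢ) over the active causes.
Sum P(wilting|·) weighted by the priors over the 4 (root rot, underwatering) configurations:
  P(wilting) = 0.04*0.89*0.99 + 0.6832*0.89*0.01 + 0.5104*0.11*0.99 + 0.838432*0.11*0.01
        = 0.035244 + 0.006080 + 0.055583 + 0.000922 = 0.097829
The terms with underwatering present sum to 0.007002, so
  P(underwatering | wilting) = 0.007002 / 0.097829 ≈ 0.072

With the extra evidence:
Sum P(wilting|·) weighted by the priors over both values of underwatering:
  P(wilting | root rot) = 0.5104×0.99 + 0.838432×0.01
        = 0.505296 + 0.008384 = 0.513680
Configurations with underwatering contribute 0.008384, so
  P(underwatering | wilting, root rot) = 0.008384 / 0.513680 ≈ 0.016

P(underwatering | wilting) ≈ 0.072; P(underwatering | wilting, root rot) ≈ 0.016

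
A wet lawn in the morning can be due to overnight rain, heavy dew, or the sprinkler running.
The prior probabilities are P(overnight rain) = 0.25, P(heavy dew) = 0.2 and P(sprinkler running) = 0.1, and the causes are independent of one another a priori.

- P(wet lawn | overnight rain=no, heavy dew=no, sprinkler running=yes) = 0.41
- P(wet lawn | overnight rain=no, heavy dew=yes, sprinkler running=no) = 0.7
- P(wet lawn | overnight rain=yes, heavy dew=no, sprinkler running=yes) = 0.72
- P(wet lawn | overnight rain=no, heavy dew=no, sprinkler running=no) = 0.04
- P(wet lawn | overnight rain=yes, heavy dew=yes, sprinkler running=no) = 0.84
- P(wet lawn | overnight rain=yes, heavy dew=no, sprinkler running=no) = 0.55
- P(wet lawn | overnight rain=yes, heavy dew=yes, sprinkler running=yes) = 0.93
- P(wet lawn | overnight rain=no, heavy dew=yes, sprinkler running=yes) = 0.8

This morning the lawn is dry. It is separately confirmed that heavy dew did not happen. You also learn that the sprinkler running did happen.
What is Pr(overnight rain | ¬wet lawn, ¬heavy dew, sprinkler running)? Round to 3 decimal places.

Numerator (weight on configurations with overnight rain): 0.28*0.25 = 0.070000
Denominator P(¬wet lawn | ¬heavy dew, sprinkler running): 0.59*0.75 + 0.28*0.25 = 0.512500
P(overnight rain | ¬wet lawn, ¬heavy dew, sprinkler running) = 0.070000/0.512500 ≈ 0.137

Pr(overnight rain | ¬wet lawn, ¬heavy dew, sprinkler running) ≈ 0.137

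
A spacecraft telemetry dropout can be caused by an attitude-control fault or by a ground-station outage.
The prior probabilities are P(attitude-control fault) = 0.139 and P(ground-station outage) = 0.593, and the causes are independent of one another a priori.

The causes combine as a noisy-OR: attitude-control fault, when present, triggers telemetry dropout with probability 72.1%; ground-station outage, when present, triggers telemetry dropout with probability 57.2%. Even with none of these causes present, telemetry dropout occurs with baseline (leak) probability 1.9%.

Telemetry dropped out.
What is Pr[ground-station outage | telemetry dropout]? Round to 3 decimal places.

Under noisy-OR, P(telemetry dropout | causes) = 1 − (1−0.019)·∏(1−qᵢ) over the active causes.
Numerator (weight on configurations with ground-station outage): 0.296200 + 0.072771 = 0.368971
The normalizing constant is 0.019*0.861*0.407 + 0.580132*0.861*0.593 + 0.726301*0.139*0.407 + 0.882857*0.139*0.593 = 0.416718
P(ground-station outage | telemetry dropout) = 0.368971/0.416718 ≈ 0.885

Pr[ground-station outage | telemetry dropout] ≈ 0.885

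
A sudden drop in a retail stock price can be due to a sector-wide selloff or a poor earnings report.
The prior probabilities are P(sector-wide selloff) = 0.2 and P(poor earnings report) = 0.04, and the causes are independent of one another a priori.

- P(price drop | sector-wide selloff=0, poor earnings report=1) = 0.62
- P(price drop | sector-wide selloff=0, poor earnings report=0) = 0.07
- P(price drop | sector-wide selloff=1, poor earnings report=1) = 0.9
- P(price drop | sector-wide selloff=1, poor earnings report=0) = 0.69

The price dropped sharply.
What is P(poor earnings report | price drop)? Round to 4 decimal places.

P(poor earnings report | price drop) ≈ 0.1268

Sum P(price drop|·) weighted by the priors over the 4 (sector-wide selloff, poor earnings report) configurations:
  P(price drop) = 0.07·0.8·0.96 + 0.62·0.8·0.04 + 0.69·0.2·0.96 + 0.9·0.2·0.04
        = 0.053760 + 0.019840 + 0.132480 + 0.007200 = 0.213280
Configurations with poor earnings report contribute 0.027040, so
  P(poor earnings report | price drop) = 0.027040 / 0.213280 ≈ 0.1268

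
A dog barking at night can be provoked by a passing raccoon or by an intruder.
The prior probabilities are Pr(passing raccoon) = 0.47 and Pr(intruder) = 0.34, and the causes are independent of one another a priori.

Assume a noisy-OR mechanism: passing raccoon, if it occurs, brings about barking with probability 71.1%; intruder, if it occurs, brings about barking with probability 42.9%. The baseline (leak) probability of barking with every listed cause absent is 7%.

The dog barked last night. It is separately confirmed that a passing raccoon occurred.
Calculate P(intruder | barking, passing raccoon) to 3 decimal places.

Under noisy-OR, P(barking | causes) = 1 − (1−0.07)·∏(1−qᵢ) over the active causes.
P(barking | passing raccoon) = 0.73123*0.66 + 0.846532*0.34 = 0.482612 + 0.287821 = 0.770433
The intruder-present share is 0.846532*0.34 = 0.287821.
Hence the posterior is 0.287821/0.770433 ≈ 0.374.

P(intruder | barking, passing raccoon) ≈ 0.374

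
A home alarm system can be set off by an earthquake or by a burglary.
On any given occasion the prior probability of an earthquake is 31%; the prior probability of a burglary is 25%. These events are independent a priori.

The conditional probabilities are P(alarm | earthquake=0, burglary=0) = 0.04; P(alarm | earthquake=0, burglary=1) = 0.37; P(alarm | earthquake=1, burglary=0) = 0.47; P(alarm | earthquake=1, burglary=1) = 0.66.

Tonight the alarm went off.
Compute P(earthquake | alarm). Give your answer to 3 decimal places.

P(earthquake | alarm) ≈ 0.655

Numerator (weight on configurations with earthquake): 0.109275 + 0.051150 = 0.160425
Normalizer over all consistent configurations: 0.04×0.69×0.75 + 0.37×0.69×0.25 + 0.47×0.31×0.75 + 0.66×0.31×0.25 = 0.244950
P(earthquake | alarm) = 0.160425/0.244950 ≈ 0.655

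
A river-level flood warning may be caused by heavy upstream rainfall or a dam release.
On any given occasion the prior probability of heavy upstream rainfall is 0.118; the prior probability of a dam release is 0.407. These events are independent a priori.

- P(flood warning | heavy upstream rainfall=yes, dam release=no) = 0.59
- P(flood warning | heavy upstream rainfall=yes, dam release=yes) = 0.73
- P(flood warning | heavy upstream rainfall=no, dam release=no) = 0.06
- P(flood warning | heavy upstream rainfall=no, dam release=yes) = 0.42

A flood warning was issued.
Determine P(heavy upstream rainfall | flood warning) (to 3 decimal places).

P(heavy upstream rainfall | flood warning) ≈ 0.295

Numerator (weight on configurations with heavy upstream rainfall): 0.041285 + 0.035059 = 0.076344
Normalizer over all consistent configurations: 0.06*0.882*0.593 + 0.42*0.882*0.407 + 0.59*0.118*0.593 + 0.73*0.118*0.407 = 0.258495
Posterior = 0.076344 / 0.258495 ≈ 0.295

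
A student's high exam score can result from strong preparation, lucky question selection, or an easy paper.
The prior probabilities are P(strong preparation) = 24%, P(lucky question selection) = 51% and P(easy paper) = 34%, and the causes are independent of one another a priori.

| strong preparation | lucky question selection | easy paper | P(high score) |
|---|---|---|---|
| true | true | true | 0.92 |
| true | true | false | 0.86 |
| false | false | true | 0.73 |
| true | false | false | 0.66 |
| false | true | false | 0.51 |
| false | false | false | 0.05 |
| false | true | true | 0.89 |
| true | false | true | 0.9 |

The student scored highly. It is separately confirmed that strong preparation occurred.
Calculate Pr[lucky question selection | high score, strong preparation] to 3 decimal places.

Enumerate the 4 (lucky question selection, easy paper) configurations and weight by the priors:
  P(high score | strong preparation) = 0.66·0.49·0.66 + 0.9·0.49·0.34 + 0.86·0.51·0.66 + 0.92·0.51·0.34
        = 0.213444 + 0.149940 + 0.289476 + 0.159528 = 0.812388
The terms with lucky question selection present sum to 0.449004, so
  P(lucky question selection | high score, strong preparation) = 0.449004 / 0.812388 ≈ 0.553

Pr[lucky question selection | high score, strong preparation] ≈ 0.553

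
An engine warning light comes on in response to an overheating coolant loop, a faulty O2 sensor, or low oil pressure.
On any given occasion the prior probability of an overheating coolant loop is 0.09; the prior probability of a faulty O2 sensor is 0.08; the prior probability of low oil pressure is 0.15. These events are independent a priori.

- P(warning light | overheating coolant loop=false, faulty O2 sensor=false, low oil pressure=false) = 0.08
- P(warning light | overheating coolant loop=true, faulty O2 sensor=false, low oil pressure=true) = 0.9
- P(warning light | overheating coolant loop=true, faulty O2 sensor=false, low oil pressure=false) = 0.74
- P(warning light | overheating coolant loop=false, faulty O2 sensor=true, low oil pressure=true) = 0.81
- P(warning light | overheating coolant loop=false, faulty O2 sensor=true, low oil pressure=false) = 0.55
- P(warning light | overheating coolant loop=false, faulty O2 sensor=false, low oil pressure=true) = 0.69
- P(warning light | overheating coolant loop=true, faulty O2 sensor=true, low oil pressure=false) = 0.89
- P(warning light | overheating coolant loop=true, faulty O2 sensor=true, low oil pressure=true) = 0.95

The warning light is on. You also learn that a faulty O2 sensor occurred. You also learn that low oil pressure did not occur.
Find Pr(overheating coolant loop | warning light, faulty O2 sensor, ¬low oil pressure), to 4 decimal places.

By total probability over both values of overheating coolant loop:
  P(warning light | faulty O2 sensor, ¬low oil pressure) = 0.55·0.91 + 0.89·0.09
        = 0.500500 + 0.080100 = 0.580600
Configurations with overheating coolant loop contribute 0.080100, so
  P(overheating coolant loop | warning light, faulty O2 sensor, ¬low oil pressure) = 0.080100 / 0.580600 ≈ 0.1380

Pr(overheating coolant loop | warning light, faulty O2 sensor, ¬low oil pressure) ≈ 0.1380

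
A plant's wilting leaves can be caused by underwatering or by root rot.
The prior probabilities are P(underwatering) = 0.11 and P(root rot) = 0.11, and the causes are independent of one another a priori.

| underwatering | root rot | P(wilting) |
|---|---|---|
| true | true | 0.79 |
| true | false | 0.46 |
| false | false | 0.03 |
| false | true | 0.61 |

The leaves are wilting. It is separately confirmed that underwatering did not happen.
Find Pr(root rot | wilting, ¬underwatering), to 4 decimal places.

Pr(root rot | wilting, ¬underwatering) ≈ 0.7154

P(wilting | ¬underwatering) = 0.03·0.89 + 0.61·0.11 = 0.026700 + 0.067100 = 0.093800
Of this, 0.067100 comes from 0.61·0.11 (the root rot=true cases).
Hence the posterior is 0.067100/0.093800 ≈ 0.7154.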